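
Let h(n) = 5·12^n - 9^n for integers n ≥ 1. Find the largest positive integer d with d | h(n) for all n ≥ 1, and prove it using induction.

Computing the first values: h(1) = 51 and h(2) = 639; gcd(51, 639) = 3, so d ≤ 3.
We prove 3 | 5·12^n - 9^n for all n ≥ 1 by induction on n.
Base case (n = 1): h(1) = 51 = 3·(17), so 3 | h(1).
Inductive step: suppose the statement holds for some j ≥ 1, i.e. 3 | h(j). Then
h(j+1) − 12·h(j) = (5·12^(j+1) - 9^(j+1)) − 12·(5·12^j - 9^j) = (-1)·9^j·(9 − 12) = (3)·9^j. Since 3 | h(j) by the inductive hypothesis, 3 | 12·h(j); and 3 | 3 since 3 = 3·1. Therefore 3 | h(j+1).
By induction, the statement is established for all n ≥ 1.
Therefore the largest such d is 3.

d = 3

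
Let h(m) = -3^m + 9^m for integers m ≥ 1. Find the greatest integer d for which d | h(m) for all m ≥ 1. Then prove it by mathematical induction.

Computing the first values: h(1) = 6 and h(2) = 72; gcd(6, 72) = 6, so d ≤ 6.
We prove 6 | -3^m + 9^m for all m ≥ 1 by induction on m.
Base step (m = 1): h(1) = 6 = 6·(1), so 6 | h(1).
Suppose the result is true for m = r, i.e. 6 | h(r). Then
9^{r+1} − 3^{r+1} = 9·9^r − 3·3^r = 9·(9^r − 3^r) + (6)·3^r. The first term is divisible by 6 by the inductive hypothesis, and the second term (6)·3^r is divisible by 6 since 6 | 6. Hence 6 | h(r+1).
Hence, by induction on m, the claim holds for every m ≥ 1.
Therefore the largest such d is 6.

d = 6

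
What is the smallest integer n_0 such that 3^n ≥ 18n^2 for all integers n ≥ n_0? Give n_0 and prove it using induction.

n_0 = 6

At n = 5: 243 < 450, so the inequality fails and n_0 ≥ 6. We prove 3^n ≥ 18n^2 for all n ≥ 6.
When n = 6: 3^n = 729 and 18n^2 = 648, so 729 ≥ 648.
For the inductive step, assume it holds for an arbitrary p ≥ 6, so 3^p ≥ 18p^2.
Then 3^(p + 1) = 3·(3^p) ≥ 3·(18p^2).
Also, for p ≥ 6 we have 3·(18p^2) ≥ 18(p+1)^2, since 3 ≥ (1 + 1/p)^2 for all p ≥ 6.
Combining, 3^(p + 1) ≥ 18(p+1)^2.
This completes the induction.
Hence the smallest such n_0 is 6.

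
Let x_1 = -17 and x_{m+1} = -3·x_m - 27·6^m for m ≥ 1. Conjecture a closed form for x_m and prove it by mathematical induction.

Computing the first terms: x_1 = -17, x_2 = -111, x_3 = -639. This suggests x_m = (-3)^(m - 1) - 3·6^m.
Base step (m = 1): the formula gives -17 = -17 = x_1.
Inductive step: suppose the statement holds for some p ≥ 1, so x_p = (-3)^(p - 1) - 3·6^p.
Then x_{p+1} = -3·x_p - 27·6^p = -3·((-3)^(p - 1) - 3·6^p) - 27·6^p = (-3)^p - 3·6^(p + 1) = (-3)^((p+1) - 1) - 3·6^(p+1),
which is the claimed formula at m = p+1.
Hence, by induction on m, the claim holds for every m ≥ 1.

x_m = (-3)^(m - 1) - 3·6^m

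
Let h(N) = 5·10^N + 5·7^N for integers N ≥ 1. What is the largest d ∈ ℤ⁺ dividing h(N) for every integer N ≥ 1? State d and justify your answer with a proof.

Computing the first values: h(1) = 85 and h(2) = 745; gcd(85, 745) = 5, so d ≤ 5.
We prove 5 | 5·10^N + 5·7^N for all N ≥ 1 by induction on N.
For the base case N = 1: h(1) = 85 = 5·(17), so 5 | h(1).
Suppose the result is true for N = i, i.e. 5 | h(i). Then
h(i+1) − 10·h(i) = (5·10^(i+1) + 5·7^(i+1)) − 10·(5·10^i + 5·7^i) = (5)·7^i·(7 − 10) = (-15)·7^i. Since 5 | h(i) by the inductive hypothesis, 5 | 10·h(i); and 5 | -15 since -15 = 5·-3. Therefore 5 | h(i+1).
By induction, the statement is established for all N ≥ 1.
Therefore the largest such d is 5.

d = 5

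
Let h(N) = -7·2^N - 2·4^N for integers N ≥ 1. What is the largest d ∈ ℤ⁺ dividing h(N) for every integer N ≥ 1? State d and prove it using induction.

d = 2

Computing the first values: h(1) = -22 and h(2) = -60; gcd(-22, -60) = 2, so d ≤ 2.
We prove 2 | -7·2^N - 2·4^N for all N ≥ 1 by induction on N.
Base step (N = 1): h(1) = -22 = 2·(-11), so 2 | h(1).
Inductive step: assume the claim holds for N = p, i.e. 2 | h(p). Then
h(p+1) − 4·h(p) = (-7·2^(p+1) - 2·4^(p+1)) − 4·(-7·2^p - 2·4^p) = (-7)·2^p·(2 − 4) = (14)·2^p. Since 2 | h(p) by the inductive hypothesis, 2 | 4·h(p); and 2 | 14 since 14 = 2·7. Therefore 2 | h(p+1).
Hence, by induction on N, the claim holds for every N ≥ 1.
Therefore the largest such d is 2.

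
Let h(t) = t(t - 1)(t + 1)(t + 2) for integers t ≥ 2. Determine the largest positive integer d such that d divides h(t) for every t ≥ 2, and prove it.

Computing the first values: h(2) = 24 and h(3) = 120; gcd(24, 120) = 24, so d ≤ 24.
We prove 24 | t(t - 1)(t + 1)(t + 2) for all t ≥ 2 by induction on t.
When t = 2: h(2) = 24 = 24·(1), so 24 | h(2).
Inductive step: suppose the statement holds for some j ≥ 2, i.e. 24 | h(j). Then
h(j+1) − h(j) = j·(j+1)·(j+2)·(j+3) − (j-1)·j·(j+1)·(j+2) = j·(j+1)·(j+2)·[(j+3) − (j-1)] = 4·j·(j+1)·(j+2). The product of 3 consecutive integers is divisible by (3)! = 6, so h(j+1) − h(j) is divisible by 4·6 = 24. By the inductive hypothesis 24 | h(j), hence 24 | h(j+1).
By the principle of mathematical induction, the result holds for all t ≥ 2.
Therefore the largest such d is 24.

d = 24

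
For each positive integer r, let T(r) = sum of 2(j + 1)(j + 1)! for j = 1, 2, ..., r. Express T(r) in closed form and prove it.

We claim T(r) = 2(r + 2)! - 4 for all r ≥ 1.
Base step (r = 1): T(1) = 8, and the closed form gives 8. They agree.
Suppose the result is true for r = j, so T(j) = 2(j + 2)! - 4.
Then T(j+1) = T(j) + (2(j + 2)(j + 2)!) = (2(j + 2)! - 4) + (2(j + 2)(j + 2)!).
Simplifying, T(j+1) = 2((j+1) + 2)! - 4,
which is the closed form with r = j+1.
By the principle of mathematical induction, the result holds for all r ≥ 1.

T(r) = 2(r + 2)! - 4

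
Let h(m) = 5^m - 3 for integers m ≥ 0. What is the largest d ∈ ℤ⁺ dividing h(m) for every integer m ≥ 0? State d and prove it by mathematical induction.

Computing the first values: h(0) = -2 and h(1) = 2; gcd(-2, 2) = 2, so d ≤ 2.
We prove 2 | 5^m - 3 for all m ≥ 0 by induction on m.
For the base case m = 0: h(0) = -2 = 2·(-1), so 2 | h(0).
Inductive step: suppose the statement holds for some p ≥ 0, i.e. 2 | h(p). Then
h(p+1) = 5^(p+1) - 3 = 5·(5^p - 3) + 12 = 5·h(p) + 12. The first term is divisible by 2 by the inductive hypothesis, and 12 is divisible by 2. Hence 2 | h(p+1).
By the principle of mathematical induction, the result holds for all m ≥ 0.
Therefore the largest such d is 2.

d = 2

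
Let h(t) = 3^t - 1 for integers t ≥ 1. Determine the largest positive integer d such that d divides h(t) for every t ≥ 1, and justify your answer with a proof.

d = 2

Computing the first values: h(1) = 2 and h(2) = 8; gcd(2, 8) = 2, so d ≤ 2.
We prove 2 | 3^t - 1 for all t ≥ 1 by induction on t.
Base case (t = 1): h(1) = 2 = 2·(1), so 2 | h(1).
Inductive step: suppose the statement holds for some k ≥ 1, i.e. 2 | h(k). Then
3^{k+1} − 1^{k+1} = 3·3^k − 1·1^k = 3·(3^k − 1^k) + (2)·1^k. The first term is divisible by 2 by the inductive hypothesis, and the second term (2)·1^k is divisible by 2 since 2 | 2. Hence 2 | h(k+1).
This completes the induction.
Therefore the largest such d is 2.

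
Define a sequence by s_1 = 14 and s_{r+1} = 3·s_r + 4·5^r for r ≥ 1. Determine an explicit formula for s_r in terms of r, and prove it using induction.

Computing the first terms: s_1 = 14, s_2 = 62, s_3 = 286. This suggests s_r = 4·3^(r - 1) + 2·5^r.
Base case (r = 1): the formula gives 14 = 14 = s_1.
Suppose the result is true for r = m, so s_m = 4·3^(m - 1) + 2·5^m.
Then s_{m+1} = 3·s_m + 4·5^m = 3·(4·3^(m - 1) + 2·5^m) + 4·5^m = 4·3^m + 2·5^(m + 1) = 4·3^((m+1) - 1) + 2·5^(m+1),
which is the claimed formula at r = m+1.
By the principle of mathematical induction, the result holds for all r ≥ 1.

s_r = 4·3^(r - 1) + 2·5^r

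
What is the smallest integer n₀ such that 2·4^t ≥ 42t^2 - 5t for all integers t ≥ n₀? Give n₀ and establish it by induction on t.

At t = 4: 512 < 652, so the inequality fails and n₀ ≥ 5. We prove 2·4^t ≥ 42t^2 - 5t for all t ≥ 5.
For the base case t = 5: 2·4^t = 2048 and 42t^2 - 5t = 1025, so 2048 ≥ 1025.
Inductive step: assume the claim holds for t = r, so 2·4^r ≥ 42r^2 - 5r.
Then 2·4^(r + 1) = 4·(2·4^r) ≥ 4·(42r^2 - 5r).
Also, for r ≥ 5 we have 4·(42r^2 - 5r) ≥ 42(r+1)^2 - 5(r+1), since 4·(42r^2 - 5r) − (42(r+1)^2 - 5(r+1)) = 126r^2 - 99r - 37, which is nonnegative for all r ≥ 5.
Combining, 2·4^(r + 1) ≥ 42(r+1)^2 - 5(r+1).
Hence, by induction on t, the claim holds for every t ≥ 5.
Hence the smallest such n₀ is 5.

n₀ = 5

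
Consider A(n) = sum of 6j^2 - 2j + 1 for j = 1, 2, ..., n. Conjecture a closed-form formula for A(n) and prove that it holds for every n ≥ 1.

We claim A(n) = n(2n^2 + 2n + 1) for all n ≥ 1.
Base case (n = 1): A(1) = 5, and the closed form gives 5. They agree.
Inductive step: assume the claim holds for n = j, so A(j) = j(2j^2 + 2j + 1).
Then A(j+1) = A(j) + (6j^2 + 10j + 5) = (j(2j^2 + 2j + 1)) + (6j^2 + 10j + 5).
Simplifying, A(j+1) = (j + 1)(2j^2 + 6j + 5) = (j+1)(2(j+1)^2 + 2(j+1) + 1),
which is the closed form with n = j+1.
By induction, the statement is established for all n ≥ 1.

A(n) = n(2n^2 + 2n + 1)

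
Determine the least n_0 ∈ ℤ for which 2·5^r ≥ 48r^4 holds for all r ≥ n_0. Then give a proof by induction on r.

n_0 = 7

At r = 6: 31250 < 62208, so the inequality fails and n_0 ≥ 7. We prove 2·5^r ≥ 48r^4 for all r ≥ 7.
Base case (r = 7): 2·5^r = 156250 and 48r^4 = 115248, so 156250 ≥ 115248.
For the inductive step, assume it holds for an arbitrary i ≥ 7, so 2·5^i ≥ 48i^4.
Then 2·5^(i + 1) = 5·(2·5^i) ≥ 5·(48i^4).
Also, for i ≥ 7 we have 5·(48i^4) ≥ 48(i+1)^4, since 5 ≥ (1 + 1/i)^4 for all i ≥ 7.
Combining, 2·5^(i + 1) ≥ 48(i+1)^4.
By the principle of mathematical induction, the result holds for all r ≥ 7.
Hence the smallest such n_0 is 7.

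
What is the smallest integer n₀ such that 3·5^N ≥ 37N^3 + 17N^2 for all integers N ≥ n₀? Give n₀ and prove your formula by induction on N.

n₀ = 5

At N = 4: 1875 < 2640, so the inequality fails and n₀ ≥ 5. We prove 3·5^N ≥ 37N^3 + 17N^2 for all N ≥ 5.
Base step (N = 5): 3·5^N = 9375 and 37N^3 + 17N^2 = 5050, so 9375 ≥ 5050.
Suppose the result is true for N = m, so 3·5^m ≥ 37m^3 + 17m^2.
Then 3·5^(m + 1) = 5·(3·5^m) ≥ 5·(37m^3 + 17m^2).
Also, for m ≥ 5 we have 5·(37m^3 + 17m^2) ≥ 37(m+1)^3 + 17(m+1)^2, since 5·(37m^3 + 17m^2) − (37(m+1)^3 + 17(m+1)^2) = 148m^3 - 43m^2 - 145m - 54, which is nonnegative for all m ≥ 5.
Combining, 3·5^(m + 1) ≥ 37(m+1)^3 + 17(m+1)^2.
This completes the induction.
Hence the smallest such n₀ is 5.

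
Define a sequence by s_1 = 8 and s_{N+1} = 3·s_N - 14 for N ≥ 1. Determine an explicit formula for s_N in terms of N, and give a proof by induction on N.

Computing the first terms: s_1 = 8, s_2 = 10, s_3 = 16. This suggests s_N = 3^(N - 1) + 7.
Base step (N = 1): the formula gives 8 = 8 = s_1.
Suppose the result is true for N = k, so s_k = 3^(k - 1) + 7.
Then s_{k+1} = 3·s_k - 14 = 3·(3^(k - 1) + 7) - 14 = 3^k + 7 = 3^((k+1) - 1) + 7,
which is the claimed formula at N = k+1.
By the principle of mathematical induction, the result holds for all N ≥ 1.

s_N = 3^(N - 1) + 7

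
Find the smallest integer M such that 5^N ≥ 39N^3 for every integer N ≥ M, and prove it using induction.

At N = 5: 3125 < 4875, so the inequality fails and M ≥ 6. We prove 5^N ≥ 39N^3 for all N ≥ 6.
Base case (N = 6): 5^N = 15625 and 39N^3 = 8424, so 15625 ≥ 8424.
Suppose the result is true for N = m, so 5^m ≥ 39m^3.
Then 5^(m + 1) = 5·(5^m) ≥ 5·(39m^3).
Also, for m ≥ 6 we have 5·(39m^3) ≥ 39(m+1)^3, since 5 ≥ (1 + 1/m)^3 for all m ≥ 6.
Combining, 5^(m + 1) ≥ 39(m+1)^3.
By induction, the statement is established for all N ≥ 6.
Hence the smallest such M is 6.

M = 6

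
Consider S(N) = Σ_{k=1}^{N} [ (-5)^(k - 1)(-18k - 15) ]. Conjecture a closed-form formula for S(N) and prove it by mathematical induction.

We claim S(N) = 3(-5)^N(N + 1) - 3 for all N ≥ 1.
For the base case N = 1: S(1) = -33, and the closed form gives -33. They agree.
Inductive step: assume the claim holds for N = k, so S(k) = 3(-5)^k(k + 1) - 3.
Then S(k+1) = S(k) + ((-5)^k(-18k - 33)) = (3(-5)^k(k + 1) - 3) + ((-5)^k(-18k - 33)).
Simplifying, S(k+1) = -15(-5)^k·k - 30(-5)^k - 3 = 3(-5)^(k+1)((k+1) + 1) - 3,
which is the closed form with N = k+1.
By induction, the statement is established for all N ≥ 1.

S(N) = 3(-5)^N(N + 1) - 3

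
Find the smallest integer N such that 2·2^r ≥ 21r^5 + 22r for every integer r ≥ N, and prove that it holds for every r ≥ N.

N = 28

At r = 27: 268435456 < 301327641, so the inequality fails and N ≥ 28. We prove 2·2^r ≥ 21r^5 + 22r for all r ≥ 28.
Base step (r = 28): 2·2^r = 536870912 and 21r^5 + 22r = 361418344, so 536870912 ≥ 361418344.
Suppose the result is true for r = i, so 2·2^i ≥ 21i^5 + 22i.
Then 2·2^(i + 1) = 2·(2·2^i) ≥ 2·(21i^5 + 22i).
Also, for i ≥ 28 we have 2·(21i^5 + 22i) ≥ 21(i+1)^5 + 22(i+1), since 2·(21i^5 + 22i) − (21(i+1)^5 + 22(i+1)) = 21i^5 - 105i^4 - 210i^3 - 210i^2 - 83i - 43, which is nonnegative for all i ≥ 28.
Combining, 2·2^(i + 1) ≥ 21(i+1)^5 + 22(i+1).
By the principle of mathematical induction, the result holds for all r ≥ 28.
Hence the smallest such N is 28.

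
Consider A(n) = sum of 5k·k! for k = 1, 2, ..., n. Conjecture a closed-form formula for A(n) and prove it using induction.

A(n) = (5n + 5)n! - 5

We claim A(n) = (5n + 5)n! - 5 for all n ≥ 1.
Base case (n = 1): A(1) = 5, and the closed form gives 5. They agree.
Inductive step: assume the claim holds for n = k, so A(k) = (5k + 5)k! - 5.
Then A(k+1) = A(k) + (5(k + 1)(k + 1)!) = ((5k + 5)k! - 5) + (5(k + 1)(k + 1)!).
Simplifying, A(k+1) = (5(k+1) + 5)(k+1)! - 5,
which is the closed form with n = k+1.
By induction, the statement is established for all n ≥ 1.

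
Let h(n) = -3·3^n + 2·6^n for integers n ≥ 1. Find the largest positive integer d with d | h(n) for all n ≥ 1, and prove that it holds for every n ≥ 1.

d = 3

Computing the first values: h(1) = 3 and h(2) = 45; gcd(3, 45) = 3, so d ≤ 3.
We prove 3 | -3·3^n + 2·6^n for all n ≥ 1 by induction on n.
When n = 1: h(1) = 3 = 3·(1), so 3 | h(1).
For the inductive step, assume it holds for an arbitrary i ≥ 1, i.e. 3 | h(i). Then
h(i+1) − 6·h(i) = (-3·3^(i+1) + 2·6^(i+1)) − 6·(-3·3^i + 2·6^i) = (-3)·3^i·(3 − 6) = (9)·3^i. Since 3 | h(i) by the inductive hypothesis, 3 | 6·h(i); and 3 | 9 since 9 = 3·3. Therefore 3 | h(i+1).
This completes the induction.
Therefore the largest such d is 3.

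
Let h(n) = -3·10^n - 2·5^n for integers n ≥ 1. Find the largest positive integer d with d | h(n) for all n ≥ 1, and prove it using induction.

d = 10

Computing the first values: h(1) = -40 and h(2) = -350; gcd(-40, -350) = 10, so d ≤ 10.
We prove 10 | -3·10^n - 2·5^n for all n ≥ 1 by induction on n.
When n = 1: h(1) = -40 = 10·(-4), so 10 | h(1).
Suppose the result is true for n = i, i.e. 10 | h(i). Then
h(i+1) − 10·h(i) = (-3·10^(i+1) - 2·5^(i+1)) − 10·(-3·10^i - 2·5^i) = (-2)·5^i·(5 − 10) = (10)·5^i. Since 10 | h(i) by the inductive hypothesis, 10 | 10·h(i); and 10 | 10 since 10 = 10·1. Therefore 10 | h(i+1).
By induction, the statement is established for all n ≥ 1.
Therefore the largest such d is 10.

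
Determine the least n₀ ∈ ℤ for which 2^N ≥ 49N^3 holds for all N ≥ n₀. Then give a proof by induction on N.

At N = 18: 262144 < 285768, so the inequality fails and n₀ ≥ 19. We prove 2^N ≥ 49N^3 for all N ≥ 19.
For the base case N = 19: 2^N = 524288 and 49N^3 = 336091, so 524288 ≥ 336091.
Suppose the result is true for N = p, so 2^p ≥ 49p^3.
Then 2^(p + 1) = 2·(2^p) ≥ 2·(49p^3).
Also, for p ≥ 19 we have 2·(49p^3) ≥ 49(p+1)^3, since 2 ≥ (1 + 1/p)^3 for all p ≥ 19.
Combining, 2^(p + 1) ≥ 49(p+1)^3.
By the principle of mathematical induction, the result holds for all N ≥ 19.
Hence the smallest such n₀ is 19.

n₀ = 19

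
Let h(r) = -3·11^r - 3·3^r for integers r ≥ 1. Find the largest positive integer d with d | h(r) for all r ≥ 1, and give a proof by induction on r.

d = 6

Computing the first values: h(1) = -42 and h(2) = -390; gcd(-42, -390) = 6, so d ≤ 6.
We prove 6 | -3·11^r - 3·3^r for all r ≥ 1 by induction on r.
Base step (r = 1): h(1) = -42 = 6·(-7), so 6 | h(1).
Inductive step: suppose the statement holds for some j ≥ 1, i.e. 6 | h(j). Then
h(j+1) − 11·h(j) = (-3·11^(j+1) - 3·3^(j+1)) − 11·(-3·11^j - 3·3^j) = (-3)·3^j·(3 − 11) = (24)·3^j. Since 6 | h(j) by the inductive hypothesis, 6 | 11·h(j); and 6 | 24 since 24 = 6·4. Therefore 6 | h(j+1).
By induction, the statement is established for all r ≥ 1.
Therefore the largest such d is 6.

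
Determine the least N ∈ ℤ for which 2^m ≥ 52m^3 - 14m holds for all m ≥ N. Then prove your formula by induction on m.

N = 19

At m = 18: 262144 < 303012, so the inequality fails and N ≥ 19. We prove 2^m ≥ 52m^3 - 14m for all m ≥ 19.
When m = 19: 2^m = 524288 and 52m^3 - 14m = 356402, so 524288 ≥ 356402.
For the inductive step, assume it holds for an arbitrary j ≥ 19, so 2^j ≥ 52j^3 - 14j.
Then 2^(j + 1) = 2·(2^j) ≥ 2·(52j^3 - 14j).
Also, for j ≥ 19 we have 2·(52j^3 - 14j) ≥ 52(j+1)^3 - 14(j+1), since 2·(52j^3 - 14j) − (52(j+1)^3 - 14(j+1)) = 52j^3 - 156j^2 - 170j - 38, which is nonnegative for all j ≥ 19.
Combining, 2^(j + 1) ≥ 52(j+1)^3 - 14(j+1).
Hence, by induction on m, the claim holds for every m ≥ 19.
Hence the smallest such N is 19.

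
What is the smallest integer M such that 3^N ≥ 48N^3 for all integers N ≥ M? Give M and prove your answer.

At N = 9: 19683 < 34992, so the inequality fails and M ≥ 10. We prove 3^N ≥ 48N^3 for all N ≥ 10.
When N = 10: 3^N = 59049 and 48N^3 = 48000, so 59049 ≥ 48000.
For the inductive step, assume it holds for an arbitrary p ≥ 10, so 3^p ≥ 48p^3.
Then 3^(p + 1) = 3·(3^p) ≥ 3·(48p^3).
Also, for p ≥ 10 we have 3·(48p^3) ≥ 48(p+1)^3, since 3 ≥ (1 + 1/p)^3 for all p ≥ 10.
Combining, 3^(p + 1) ≥ 48(p+1)^3.
By induction, the statement is established for all N ≥ 10.
Hence the smallest such M is 10.

M = 10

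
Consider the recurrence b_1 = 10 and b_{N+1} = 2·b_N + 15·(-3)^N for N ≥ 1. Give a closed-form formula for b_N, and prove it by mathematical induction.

b_N = (-3)^(N + 1) + 2^(N - 1)

Computing the first terms: b_1 = 10, b_2 = -25, b_3 = 85. This suggests b_N = (-3)^(N + 1) + 2^(N - 1).
Base case (N = 1): the formula gives 10 = 10 = b_1.
Suppose the result is true for N = j, so b_j = (-3)^(j + 1) + 2^(j - 1).
Then b_{j+1} = 2·b_j + 15·(-3)^j = 2·((-3)^(j + 1) + 2^(j - 1)) + 15·(-3)^j = (-3)^(j + 2) + 2^j = (-3)^((j+1) + 1) + 2^((j+1) - 1),
which is the claimed formula at N = j+1.
Hence, by induction on N, the claim holds for every N ≥ 1.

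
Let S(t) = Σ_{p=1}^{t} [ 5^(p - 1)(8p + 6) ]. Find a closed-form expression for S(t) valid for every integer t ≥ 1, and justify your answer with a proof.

S(t) = 5^t(2t + 1) - 1

We claim S(t) = 5^t(2t + 1) - 1 for all t ≥ 1.
For the base case t = 1: S(1) = 14, and the closed form gives 14. They agree.
Inductive step: assume the claim holds for t = p, so S(p) = 5^p(2p + 1) - 1.
Then S(p+1) = S(p) + (5^p(8p + 14)) = (5^p(2p + 1) - 1) + (5^p(8p + 14)).
Simplifying, S(p+1) = 10·5^p·p + 15·5^p - 1 = 5^(p+1)(2(p+1) + 1) - 1,
which is the closed form with t = p+1.
By induction, the statement is established for all t ≥ 1.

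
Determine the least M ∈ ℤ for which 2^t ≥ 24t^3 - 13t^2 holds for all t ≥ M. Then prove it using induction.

M = 17

At t = 16: 65536 < 94976, so the inequality fails and M ≥ 17. We prove 2^t ≥ 24t^3 - 13t^2 for all t ≥ 17.
Base step (t = 17): 2^t = 131072 and 24t^3 - 13t^2 = 114155, so 131072 ≥ 114155.
Inductive step: suppose the statement holds for some i ≥ 17, so 2^i ≥ 24i^3 - 13i^2.
Then 2^(i + 1) = 2·(2^i) ≥ 2·(24i^3 - 13i^2).
Also, for i ≥ 17 we have 2·(24i^3 - 13i^2) ≥ 24(i+1)^3 - 13(i+1)^2, since 2·(24i^3 - 13i^2) − (24(i+1)^3 - 13(i+1)^2) = 24i^3 - 85i^2 - 46i - 11, which is nonnegative for all i ≥ 17.
Combining, 2^(i + 1) ≥ 24(i+1)^3 - 13(i+1)^2.
This completes the induction.
Hence the smallest such M is 17.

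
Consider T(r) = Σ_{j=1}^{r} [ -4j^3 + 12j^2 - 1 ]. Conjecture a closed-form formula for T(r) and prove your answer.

We claim T(r) = -r(r^3 - 2r^2 - 5r - 1) for all r ≥ 1.
For the base case r = 1: T(1) = 7, and the closed form gives 7. They agree.
Inductive step: assume the claim holds for r = j, so T(j) = j(-j^3 + 2j^2 + 5j + 1).
Then T(j+1) = T(j) + (-4j^3 + 12j + 7) = (j(-j^3 + 2j^2 + 5j + 1)) + (-4j^3 + 12j + 7).
Simplifying, T(j+1) = -(j + 1)(j^3 + j^2 - 6j - 7) = -(j+1)((j+1)^3 - 2(j+1)^2 - 5(j+1) - 1),
which is the closed form with r = j+1.
This completes the induction.

T(r) = -r(r^3 - 2r^2 - 5r - 1)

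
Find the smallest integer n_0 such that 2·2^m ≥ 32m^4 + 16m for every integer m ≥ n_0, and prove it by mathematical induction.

At m = 21: 4194304 < 6223728, so the inequality fails and n_0 ≥ 22. We prove 2·2^m ≥ 32m^4 + 16m for all m ≥ 22.
For the base case m = 22: 2·2^m = 8388608 and 32m^4 + 16m = 7496544, so 8388608 ≥ 7496544.
For the inductive step, assume it holds for an arbitrary k ≥ 22, so 2·2^k ≥ 32k^4 + 16k.
Then 2·2^(k + 1) = 2·(2·2^k) ≥ 2·(32k^4 + 16k).
Also, for k ≥ 22 we have 2·(32k^4 + 16k) ≥ 32(k+1)^4 + 16(k+1), since 2·(32k^4 + 16k) − (32(k+1)^4 + 16(k+1)) = 32k^4 - 128k^3 - 192k^2 - 112k - 48, which is nonnegative for all k ≥ 22.
Combining, 2·2^(k + 1) ≥ 32(k+1)^4 + 16(k+1).
By induction, the statement is established for all m ≥ 22.
Hence the smallest such n_0 is 22.

n_0 = 22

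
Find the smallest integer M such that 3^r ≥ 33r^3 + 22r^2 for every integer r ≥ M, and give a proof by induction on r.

At r = 9: 19683 < 25839, so the inequality fails and M ≥ 10. We prove 3^r ≥ 33r^3 + 22r^2 for all r ≥ 10.
For the base case r = 10: 3^r = 59049 and 33r^3 + 22r^2 = 35200, so 59049 ≥ 35200.
For the inductive step, assume it holds for an arbitrary p ≥ 10, so 3^p ≥ 33p^3 + 22p^2.
Then 3^(p + 1) = 3·(3^p) ≥ 3·(33p^3 + 22p^2).
Also, for p ≥ 10 we have 3·(33p^3 + 22p^2) ≥ 33(p+1)^3 + 22(p+1)^2, since 3·(33p^3 + 22p^2) − (33(p+1)^3 + 22(p+1)^2) = 66p^3 - 55p^2 - 143p - 55, which is nonnegative for all p ≥ 10.
Combining, 3^(p + 1) ≥ 33(p+1)^3 + 22(p+1)^2.
Hence, by induction on r, the claim holds for every r ≥ 10.
Hence the smallest such M is 10.

M = 10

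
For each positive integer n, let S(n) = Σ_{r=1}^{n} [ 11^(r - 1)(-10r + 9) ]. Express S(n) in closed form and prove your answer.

We claim S(n) = 11^n(-n + 1) - 1 for all n ≥ 1.
When n = 1: S(1) = -1, and the closed form gives -1. They agree.
Inductive step: assume the claim holds for n = r, so S(r) = 11^r(-r + 1) - 1.
Then S(r+1) = S(r) + (11^r(-10r - 1)) = (11^r(-r + 1) - 1) + (11^r(-10r - 1)).
Simplifying, S(r+1) = -11·11^r·r - 1 = 11^(r+1)(-(r+1) + 1) - 1,
which is the closed form with n = r+1.
By induction, the statement is established for all n ≥ 1.

S(n) = 11^n(-n + 1) - 1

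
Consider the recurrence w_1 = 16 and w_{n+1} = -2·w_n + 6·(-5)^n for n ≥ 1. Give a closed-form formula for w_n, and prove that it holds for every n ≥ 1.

Computing the first terms: w_1 = 16, w_2 = -62, w_3 = 274. This suggests w_n = -3(-2)^n - 2(-5)^n.
For the base case n = 1: the formula gives 16 = 16 = w_1.
Inductive step: assume the claim holds for n = m, so w_m = -3(-2)^m - 2(-5)^m.
Then w_{m+1} = -2·w_m + 6·(-5)^m = -2·(-3(-2)^m - 2(-5)^m) + 6·(-5)^m = -3(-2)^(m + 1) - 2(-5)^(m + 1),
which is the claimed formula at n = m+1.
By induction, the statement is established for all n ≥ 1.

w_n = -3(-2)^n - 2(-5)^n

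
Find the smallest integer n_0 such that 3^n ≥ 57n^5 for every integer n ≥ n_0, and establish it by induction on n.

n_0 = 17

At n = 16: 43046721 < 59768832, so the inequality fails and n_0 ≥ 17. We prove 3^n ≥ 57n^5 for all n ≥ 17.
Base step (n = 17): 3^n = 129140163 and 57n^5 = 80931849, so 129140163 ≥ 80931849.
For the inductive step, assume it holds for an arbitrary r ≥ 17, so 3^r ≥ 57r^5.
Then 3^(r + 1) = 3·(3^r) ≥ 3·(57r^5).
Also, for r ≥ 17 we have 3·(57r^5) ≥ 57(r+1)^5, since 3 ≥ (1 + 1/r)^5 for all r ≥ 17.
Combining, 3^(r + 1) ≥ 57(r+1)^5.
By induction, the statement is established for all n ≥ 17.
Hence the smallest such n_0 is 17.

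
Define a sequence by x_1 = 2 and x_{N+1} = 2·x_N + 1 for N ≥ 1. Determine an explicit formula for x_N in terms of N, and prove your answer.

x_N = 3·2^(N - 1) - 1

Computing the first terms: x_1 = 2, x_2 = 5, x_3 = 11. This suggests x_N = 3·2^(N - 1) - 1.
Base step (N = 1): the formula gives 2 = 2 = x_1.
Suppose the result is true for N = i, so x_i = 3·2^(i - 1) - 1.
Then x_{i+1} = 2·x_i + 1 = 2·(3·2^(i - 1) - 1) + 1 = 3·2^i - 1 = 3·2^((i+1) - 1) - 1,
which is the claimed formula at N = i+1.
By induction, the statement is established for all N ≥ 1.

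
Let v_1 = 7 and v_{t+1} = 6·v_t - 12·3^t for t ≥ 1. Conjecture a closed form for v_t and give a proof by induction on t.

Computing the first terms: v_1 = 7, v_2 = 6, v_3 = -72. This suggests v_t = 4·3^t - 5·6^(t - 1).
When t = 1: the formula gives 7 = 7 = v_1.
Suppose the result is true for t = i, so v_i = 4·3^i - 5·6^(i - 1).
Then v_{i+1} = 6·v_i - 12·3^i = 6·(4·3^i - 5·6^(i - 1)) - 12·3^i = 4·3^(i + 1) - 5·6^i = 4·3^(i+1) - 5·6^((i+1) - 1),
which is the claimed formula at t = i+1.
By induction, the statement is established for all t ≥ 1.

v_t = 4·3^t - 5·6^(t - 1)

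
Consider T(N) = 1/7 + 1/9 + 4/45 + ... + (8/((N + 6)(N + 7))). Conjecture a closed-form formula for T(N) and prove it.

We claim T(N) = 8N/(7(N + 7)) for all N ≥ 1.
For the base case N = 1: T(1) = 1/7, and the closed form gives 1/7. They agree.
Inductive step: assume the claim holds for N = m, so T(m) = 8m/(7(m + 7)).
Then T(m+1) = T(m) + (8/((m + 7)(m + 8))) = (8m/(7(m + 7))) + (8/((m + 7)(m + 8))).
Simplifying, T(m+1) = 8(m + 1)/(7(m + 8)) = 8(m+1)/(7((m+1) + 7)),
which is the closed form with N = m+1.
By induction, the statement is established for all N ≥ 1.

T(N) = 8N/(7(N + 7))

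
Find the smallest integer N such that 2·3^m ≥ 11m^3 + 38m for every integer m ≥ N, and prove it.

N = 7

At m = 6: 1458 < 2604, so the inequality fails and N ≥ 7. We prove 2·3^m ≥ 11m^3 + 38m for all m ≥ 7.
For the base case m = 7: 2·3^m = 4374 and 11m^3 + 38m = 4039, so 4374 ≥ 4039.
Inductive step: assume the claim holds for m = k, so 2·3^k ≥ 11k^3 + 38k.
Then 2·3^(k + 1) = 3·(2·3^k) ≥ 3·(11k^3 + 38k).
Also, for k ≥ 7 we have 3·(11k^3 + 38k) ≥ 11(k+1)^3 + 38(k+1), since 3·(11k^3 + 38k) − (11(k+1)^3 + 38(k+1)) = 22k^3 - 33k^2 + 43k - 49, which is nonnegative for all k ≥ 7.
Combining, 2·3^(k + 1) ≥ 11(k+1)^3 + 38(k+1).
By the principle of mathematical induction, the result holds for all m ≥ 7.
Hence the smallest such N is 7.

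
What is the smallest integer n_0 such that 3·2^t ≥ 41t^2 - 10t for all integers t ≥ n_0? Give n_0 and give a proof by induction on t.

n_0 = 11

At t = 10: 3072 < 4000, so the inequality fails and n_0 ≥ 11. We prove 3·2^t ≥ 41t^2 - 10t for all t ≥ 11.
Base case (t = 11): 3·2^t = 6144 and 41t^2 - 10t = 4851, so 6144 ≥ 4851.
Inductive step: assume the claim holds for t = m, so 3·2^m ≥ 41m^2 - 10m.
Then 3·2^(m + 1) = 2·(3·2^m) ≥ 2·(41m^2 - 10m).
Also, for m ≥ 11 we have 2·(41m^2 - 10m) ≥ 41(m+1)^2 - 10(m+1), since 2·(41m^2 - 10m) − (41(m+1)^2 - 10(m+1)) = 41m^2 - 92m - 31, which is nonnegative for all m ≥ 11.
Combining, 3·2^(m + 1) ≥ 41(m+1)^2 - 10(m+1).
By induction, the statement is established for all t ≥ 11.
Hence the smallest such n_0 is 11.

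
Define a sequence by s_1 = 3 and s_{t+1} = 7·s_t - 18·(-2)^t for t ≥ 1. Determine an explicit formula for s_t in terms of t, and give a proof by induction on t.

s_t = -(-2)^(t + 1) + 7^t

Computing the first terms: s_1 = 3, s_2 = 57, s_3 = 327. This suggests s_t = -(-2)^(t + 1) + 7^t.
Base step (t = 1): the formula gives 3 = 3 = s_1.
For the inductive step, assume it holds for an arbitrary i ≥ 1, so s_i = -(-2)^(i + 1) + 7^i.
Then s_{i+1} = 7·s_i - 18·(-2)^i = 7·(-(-2)^(i + 1) + 7^i) - 18·(-2)^i = -(-2)^(i + 2) + 7^(i + 1) = -(-2)^((i+1) + 1) + 7^(i+1),
which is the claimed formula at t = i+1.
Hence, by induction on t, the claim holds for every t ≥ 1.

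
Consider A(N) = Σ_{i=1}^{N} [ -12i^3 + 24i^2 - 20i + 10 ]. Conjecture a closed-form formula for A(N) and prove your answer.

We claim A(N) = -N(3N^3 - 2N^2 + N - 4) for all N ≥ 1.
For the base case N = 1: A(1) = 2, and the closed form gives 2. They agree.
For the inductive step, assume it holds for an arbitrary i ≥ 1, so A(i) = i(-3i^3 + 2i^2 - i + 4).
Then A(i+1) = A(i) + (-12i^3 - 12i^2 - 8i + 2) = (i(-3i^3 + 2i^2 - i + 4)) + (-12i^3 - 12i^2 - 8i + 2).
Simplifying, A(i+1) = -(i + 1)(3i^3 + 7i^2 + 6i - 2) = -(i+1)(3(i+1)^3 - 2(i+1)^2 + (i+1) - 4),
which is the closed form with N = i+1.
This completes the induction.

A(N) = -N(3N^3 - 2N^2 + N - 4)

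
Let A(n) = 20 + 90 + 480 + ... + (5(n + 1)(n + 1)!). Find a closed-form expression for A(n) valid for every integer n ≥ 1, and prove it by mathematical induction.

A(n) = 5(n + 2)! - 10

We claim A(n) = 5(n + 2)! - 10 for all n ≥ 1.
When n = 1: A(1) = 20, and the closed form gives 20. They agree.
Inductive step: assume the claim holds for n = j, so A(j) = 5(j + 2)! - 10.
Then A(j+1) = A(j) + (5(j + 2)(j + 2)!) = (5(j + 2)! - 10) + (5(j + 2)(j + 2)!).
Simplifying, A(j+1) = 5((j+1) + 2)! - 10,
which is the closed form with n = j+1.
Hence, by induction on n, the claim holds for every n ≥ 1.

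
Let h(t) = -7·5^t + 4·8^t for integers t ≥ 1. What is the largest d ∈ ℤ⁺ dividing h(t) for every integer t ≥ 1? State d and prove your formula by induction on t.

d = 3

Computing the first values: h(1) = -3 and h(2) = 81; gcd(-3, 81) = 3, so d ≤ 3.
We prove 3 | -7·5^t + 4·8^t for all t ≥ 1 by induction on t.
For the base case t = 1: h(1) = -3 = 3·(-1), so 3 | h(1).
Suppose the result is true for t = p, i.e. 3 | h(p). Then
h(p+1) − 8·h(p) = (-7·5^(p+1) + 4·8^(p+1)) − 8·(-7·5^p + 4·8^p) = (-7)·5^p·(5 − 8) = (21)·5^p. Since 3 | h(p) by the inductive hypothesis, 3 | 8·h(p); and 3 | 21 since 21 = 3·7. Therefore 3 | h(p+1).
Hence, by induction on t, the claim holds for every t ≥ 1.
Therefore the largest such d is 3.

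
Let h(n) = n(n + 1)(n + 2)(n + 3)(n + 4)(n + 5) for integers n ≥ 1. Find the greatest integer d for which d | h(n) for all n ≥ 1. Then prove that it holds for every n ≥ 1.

Computing the first values: h(1) = 720 and h(2) = 5040; gcd(720, 5040) = 720, so d ≤ 720.
We prove 720 | n(n + 1)(n + 2)(n + 3)(n + 4)(n + 5) for all n ≥ 1 by induction on n.
Base case (n = 1): h(1) = 720 = 720·(1), so 720 | h(1).
Inductive step: suppose the statement holds for some j ≥ 1, i.e. 720 | h(j). Then
h(j+1) − h(j) = (j+1)·(j+2)·(j+3)·(j+4)·(j+5)·(j+6) − j·(j+1)·(j+2)·(j+3)·(j+4)·(j+5) = (j+1)·(j+2)·(j+3)·(j+4)·(j+5)·[(j+6) − j] = 6·(j+1)·(j+2)·(j+3)·(j+4)·(j+5). The product of 5 consecutive integers is divisible by (5)! = 120, so h(j+1) − h(j) is divisible by 6·120 = 720. By the inductive hypothesis 720 | h(j), hence 720 | h(j+1).
By induction, the statement is established for all n ≥ 1.
Therefore the largest such d is 720.

d = 720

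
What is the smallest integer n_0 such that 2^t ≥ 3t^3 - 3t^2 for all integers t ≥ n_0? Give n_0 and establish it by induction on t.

n_0 = 13

At t = 12: 4096 < 4752, so the inequality fails and n_0 ≥ 13. We prove 2^t ≥ 3t^3 - 3t^2 for all t ≥ 13.
Base case (t = 13): 2^t = 8192 and 3t^3 - 3t^2 = 6084, so 8192 ≥ 6084.
Inductive step: suppose the statement holds for some i ≥ 13, so 2^i ≥ 3i^3 - 3i^2.
Then 2^(i + 1) = 2·(2^i) ≥ 2·(3i^3 - 3i^2).
Also, for i ≥ 13 we have 2·(3i^3 - 3i^2) ≥ 3(i+1)^3 - 3(i+1)^2, since 2·(3i^3 - 3i^2) − (3(i+1)^3 - 3(i+1)^2) = 3i^3 - 12i^2 - 3i, which is nonnegative for all i ≥ 13.
Combining, 2^(i + 1) ≥ 3(i+1)^3 - 3(i+1)^2.
By induction, the statement is established for all t ≥ 13.
Hence the smallest such n_0 is 13.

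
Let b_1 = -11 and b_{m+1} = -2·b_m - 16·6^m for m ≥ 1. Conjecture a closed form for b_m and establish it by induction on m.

Computing the first terms: b_1 = -11, b_2 = -74, b_3 = -428. This suggests b_m = (-2)^(m - 1) - 2·6^m.
For the base case m = 1: the formula gives -11 = -11 = b_1.
Inductive step: suppose the statement holds for some i ≥ 1, so b_i = (-2)^(i - 1) - 2·6^i.
Then b_{i+1} = -2·b_i - 16·6^i = -2·((-2)^(i - 1) - 2·6^i) - 16·6^i = (-2)^i - 2·6^(i + 1) = (-2)^((i+1) - 1) - 2·6^(i+1),
which is the claimed formula at m = i+1.
By induction, the statement is established for all m ≥ 1.

b_m = (-2)^(m - 1) - 2·6^m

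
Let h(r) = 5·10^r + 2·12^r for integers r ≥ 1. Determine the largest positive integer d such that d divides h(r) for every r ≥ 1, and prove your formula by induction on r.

Computing the first values: h(1) = 74 and h(2) = 788; gcd(74, 788) = 2, so d ≤ 2.
We prove 2 | 5·10^r + 2·12^r for all r ≥ 1 by induction on r.
When r = 1: h(1) = 74 = 2·(37), so 2 | h(1).
For the inductive step, assume it holds for an arbitrary p ≥ 1, i.e. 2 | h(p). Then
h(p+1) − 12·h(p) = (5·10^(p+1) + 2·12^(p+1)) − 12·(5·10^p + 2·12^p) = (5)·10^p·(10 − 12) = (-10)·10^p. Since 2 | h(p) by the inductive hypothesis, 2 | 12·h(p); and 2 | -10 since -10 = 2·-5. Therefore 2 | h(p+1).
Hence, by induction on r, the claim holds for every r ≥ 1.
Therefore the largest such d is 2.

d = 2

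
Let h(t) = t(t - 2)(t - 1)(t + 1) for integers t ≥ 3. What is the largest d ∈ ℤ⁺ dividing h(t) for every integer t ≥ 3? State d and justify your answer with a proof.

d = 24

Computing the first values: h(3) = 24 and h(4) = 120; gcd(24, 120) = 24, so d ≤ 24.
We prove 24 | t(t - 2)(t - 1)(t + 1) for all t ≥ 3 by induction on t.
Base case (t = 3): h(3) = 24 = 24·(1), so 24 | h(3).
Inductive step: suppose the statement holds for some m ≥ 3, i.e. 24 | h(m). Then
h(m+1) − h(m) = (m-1)·m·(m+1)·(m+2) − (m-2)·(m-1)·m·(m+1) = (m-1)·m·(m+1)·[(m+2) − (m-2)] = 4·(m-1)·m·(m+1). The product of 3 consecutive integers is divisible by (3)! = 6, so h(m+1) − h(m) is divisible by 4·6 = 24. By the inductive hypothesis 24 | h(m), hence 24 | h(m+1).
This completes the induction.
Therefore the largest such d is 24.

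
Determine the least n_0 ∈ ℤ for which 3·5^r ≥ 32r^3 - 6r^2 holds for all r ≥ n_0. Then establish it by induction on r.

n_0 = 5

At r = 4: 1875 < 1952, so the inequality fails and n_0 ≥ 5. We prove 3·5^r ≥ 32r^3 - 6r^2 for all r ≥ 5.
When r = 5: 3·5^r = 9375 and 32r^3 - 6r^2 = 3850, so 9375 ≥ 3850.
Suppose the result is true for r = i, so 3·5^i ≥ 32i^3 - 6i^2.
Then 3·5^(i + 1) = 5·(3·5^i) ≥ 5·(32i^3 - 6i^2).
Also, for i ≥ 5 we have 5·(32i^3 - 6i^2) ≥ 32(i+1)^3 - 6(i+1)^2, since 5·(32i^3 - 6i^2) − (32(i+1)^3 - 6(i+1)^2) = 128i^3 - 120i^2 - 84i - 26, which is nonnegative for all i ≥ 5.
Combining, 3·5^(i + 1) ≥ 32(i+1)^3 - 6(i+1)^2.
By the principle of mathematical induction, the result holds for all r ≥ 5.
Hence the smallest such n_0 is 5.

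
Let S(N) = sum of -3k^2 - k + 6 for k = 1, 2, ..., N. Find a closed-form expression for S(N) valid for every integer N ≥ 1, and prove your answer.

We claim S(N) = -N(N^2 + 2N - 5) for all N ≥ 1.
Base case (N = 1): S(1) = 2, and the closed form gives 2. They agree.
Inductive step: suppose the statement holds for some k ≥ 1, so S(k) = k(-k^2 - 2k + 5).
Then S(k+1) = S(k) + (-k - 3(k + 1)^2 + 5) = (k(-k^2 - 2k + 5)) + (-k - 3(k + 1)^2 + 5).
Simplifying, S(k+1) = -(k + 1)(k^2 + 4k - 2) = -(k+1)((k+1)^2 + 2(k+1) - 5),
which is the closed form with N = k+1.
Hence, by induction on N, the claim holds for every N ≥ 1.

S(N) = -N(N^2 + 2N - 5)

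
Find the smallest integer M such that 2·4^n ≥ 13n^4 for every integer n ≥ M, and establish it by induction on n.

At n = 6: 8192 < 16848, so the inequality fails and M ≥ 7. We prove 2·4^n ≥ 13n^4 for all n ≥ 7.
Base case (n = 7): 2·4^n = 32768 and 13n^4 = 31213, so 32768 ≥ 31213.
Inductive step: suppose the statement holds for some m ≥ 7, so 2·4^m ≥ 13m^4.
Then 2·4^(m + 1) = 4·(2·4^m) ≥ 4·(13m^4).
Also, for m ≥ 7 we have 4·(13m^4) ≥ 13(m+1)^4, since 4 ≥ (1 + 1/m)^4 for all m ≥ 7.
Combining, 2·4^(m + 1) ≥ 13(m+1)^4.
By the principle of mathematical induction, the result holds for all n ≥ 7.
Hence the smallest such M is 7.

M = 7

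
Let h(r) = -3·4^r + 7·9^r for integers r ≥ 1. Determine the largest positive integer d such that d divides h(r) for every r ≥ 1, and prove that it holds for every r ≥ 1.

Computing the first values: h(1) = 51 and h(2) = 519; gcd(51, 519) = 3, so d ≤ 3.
We prove 3 | -3·4^r + 7·9^r for all r ≥ 1 by induction on r.
For the base case r = 1: h(1) = 51 = 3·(17), so 3 | h(1).
For the inductive step, assume it holds for an arbitrary j ≥ 1, i.e. 3 | h(j). Then
h(j+1) − 9·h(j) = (-3·4^(j+1) + 7·9^(j+1)) − 9·(-3·4^j + 7·9^j) = (-3)·4^j·(4 − 9) = (15)·4^j. Since 3 | h(j) by the inductive hypothesis, 3 | 9·h(j); and 3 | 15 since 15 = 3·5. Therefore 3 | h(j+1).
This completes the induction.
Therefore the largest such d is 3.

d = 3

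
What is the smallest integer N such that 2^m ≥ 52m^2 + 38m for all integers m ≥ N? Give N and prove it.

N = 14

At m = 13: 8192 < 9282, so the inequality fails and N ≥ 14. We prove 2^m ≥ 52m^2 + 38m for all m ≥ 14.
Base case (m = 14): 2^m = 16384 and 52m^2 + 38m = 10724, so 16384 ≥ 10724.
Inductive step: assume the claim holds for m = j, so 2^j ≥ 52j^2 + 38j.
Then 2^(j + 1) = 2·(2^j) ≥ 2·(52j^2 + 38j).
Also, for j ≥ 14 we have 2·(52j^2 + 38j) ≥ 52(j+1)^2 + 38(j+1), since 2·(52j^2 + 38j) − (52(j+1)^2 + 38(j+1)) = 52j^2 - 66j - 90, which is nonnegative for all j ≥ 14.
Combining, 2^(j + 1) ≥ 52(j+1)^2 + 38(j+1).
Hence, by induction on m, the claim holds for every m ≥ 14.
Hence the smallest such N is 14.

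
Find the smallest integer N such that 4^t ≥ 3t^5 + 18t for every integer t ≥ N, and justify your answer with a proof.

At t = 8: 65536 < 98448, so the inequality fails and N ≥ 9. We prove 4^t ≥ 3t^5 + 18t for all t ≥ 9.
For the base case t = 9: 4^t = 262144 and 3t^5 + 18t = 177309, so 262144 ≥ 177309.
For the inductive step, assume it holds for an arbitrary r ≥ 9, so 4^r ≥ 3r^5 + 18r.
Then 4^(r + 1) = 4·(4^r) ≥ 4·(3r^5 + 18r).
Also, for r ≥ 9 we have 4·(3r^5 + 18r) ≥ 3(r+1)^5 + 18(r+1), since 4·(3r^5 + 18r) − (3(r+1)^5 + 18(r+1)) = 9r^5 - 15r^4 - 30r^3 - 30r^2 + 39r - 21, which is nonnegative for all r ≥ 9.
Combining, 4^(r + 1) ≥ 3(r+1)^5 + 18(r+1).
By the principle of mathematical induction, the result holds for all t ≥ 9.
Hence the smallest such N is 9.

N = 9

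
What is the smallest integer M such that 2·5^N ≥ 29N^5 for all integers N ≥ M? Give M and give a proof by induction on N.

At N = 8: 781250 < 950272, so the inequality fails and M ≥ 9. We prove 2·5^N ≥ 29N^5 for all N ≥ 9.
For the base case N = 9: 2·5^N = 3906250 and 29N^5 = 1712421, so 3906250 ≥ 1712421.
Suppose the result is true for N = m, so 2·5^m ≥ 29m^5.
Then 2·5^(m + 1) = 5·(2·5^m) ≥ 5·(29m^5).
Also, for m ≥ 9 we have 5·(29m^5) ≥ 29(m+1)^5, since 5 ≥ (1 + 1/m)^5 for all m ≥ 9.
Combining, 2·5^(m + 1) ≥ 29(m+1)^5.
By the principle of mathematical induction, the result holds for all N ≥ 9.
Hence the smallest such M is 9.

M = 9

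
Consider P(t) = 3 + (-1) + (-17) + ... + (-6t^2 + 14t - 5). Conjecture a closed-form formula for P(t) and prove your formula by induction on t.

P(t) = -t(2t^2 - 4t - 1)

We claim P(t) = -t(2t^2 - 4t - 1) for all t ≥ 1.
Base case (t = 1): P(1) = 3, and the closed form gives 3. They agree.
For the inductive step, assume it holds for an arbitrary r ≥ 1, so P(r) = r(-2r^2 + 4r + 1).
Then P(r+1) = P(r) + (-6r^2 + 2r + 3) = (r(-2r^2 + 4r + 1)) + (-6r^2 + 2r + 3).
Simplifying, P(r+1) = -(r + 1)(2r^2 - 3) = -(r+1)(2(r+1)^2 - 4(r+1) - 1),
which is the closed form with t = r+1.
This completes the induction.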